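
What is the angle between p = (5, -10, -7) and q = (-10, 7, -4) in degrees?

p·q = 5·(-10) + (-10)·7 + (-7)·(-4) = -50 - 70 + 28 = -92
|p| = √(5² + (-10)² + (-7)²) = √174 ≈ 13.19
|q| = √((-10)² + 7² + (-4)²) = √165 ≈ 12.85
cos θ = (p·q)/(|p||q|) = -92/(13.19·12.85) ≈ -0.543
θ = arccos(-0.543) ≈ 122.9°

122.9°


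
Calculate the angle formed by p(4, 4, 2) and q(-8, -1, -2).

p·q = 4·(-8) + 4·(-1) + 2·(-2) = -32 - 4 - 4 = -40
|p| = √(4² + 4² + 2²) = √36 ≈ 6
|q| = √((-8)² + (-1)² + (-2)²) = √69 ≈ 8.307
cos θ = (p·q)/(|p||q|) = -40/(6·8.307) ≈ -0.8026
θ = arccos(-0.8026) ≈ 143.4°

143.4°


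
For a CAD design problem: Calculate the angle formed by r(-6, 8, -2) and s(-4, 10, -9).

r·s = (-6)·(-4) + 8·10 + (-2)·(-9) = 24 + 80 + 18 = 122
|r| = √((-6)² + 8² + (-2)²) = √104 ≈ 10.2
|s| = √((-4)² + 10² + (-9)²) = √197 ≈ 14.04
cos θ = (r·s)/(|r||s|) = 122/(10.2·14.04) ≈ 0.8523
θ = arccos(0.8523) ≈ 31.53°

31.53°


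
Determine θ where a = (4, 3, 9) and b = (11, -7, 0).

a·b = 4·11 + 3·(-7) + 9·0 = 44 - 21 + 0 = 23
|a| = √(4² + 3² + 9²) = √106 ≈ 10.3
|b| = √(11² + (-7)² + 0²) = √170 ≈ 13.04
cos θ = (a·b)/(|a||b|) = 23/(10.3·13.04) ≈ 0.1713
θ = arccos(0.1713) ≈ 80.13°

80.13°


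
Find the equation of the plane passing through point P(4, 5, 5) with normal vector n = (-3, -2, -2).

The plane through P with normal n = (a, b, c) satisfies n·(r - P) = 0,
i.e. ax + by + cz = a·x₀ + b·y₀ + c·z₀.
d = (-3)·4 + (-2)·5 + (-2)·5
  = -12 - 10 - 10
  = -32
Equation: -3x - 2y - 2z = -32

-3x - 2y - 2z = -32


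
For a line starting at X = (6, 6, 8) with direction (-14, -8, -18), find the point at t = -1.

P(t) = X + t·d
  = (6 + (-14)·(-1), 6 + (-8)·(-1), 8 + (-18)·(-1))
  = (6 + 14, 6 + 8, 8 + 18)
  = (20, 14, 26)

(20, 14, 26)


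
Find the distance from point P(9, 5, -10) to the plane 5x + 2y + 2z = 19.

distance = |a·x₀ + b·y₀ + c·z₀ - d| / √(a² + b² + c²)
  = |5·9 + 2·5 + 2·(-10) - 19| / √(5² + 2² + 2²)
  = |45 + 10 - 20 - 19| / √(25 + 4 + 4)
  = |16| / √33
  = 16 / 5.745
  ≈ 2.785

2.785


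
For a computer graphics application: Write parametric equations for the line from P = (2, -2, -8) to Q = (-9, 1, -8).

Direction vector d = Q - P = (-9 - 2, 1 + 2, -8 + 8) = (-11, 3, 0)
Parametric form r = P + t·d:
x = 2 - 11t, y = -2 + 3t, z = -8

x = 2 - 11t, y = -2 + 3t, z = -8


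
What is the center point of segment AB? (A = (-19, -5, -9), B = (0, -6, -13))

M = ((x₁+x₂)/2, (y₁+y₂)/2, (z₁+z₂)/2)
  = ((-19 + 0)/2, (-5 - 6)/2, (-9 - 13)/2)
  = (-19/2, -11/2, -22/2)
  = (-9.5, -5.5, -11)

(-9.5, -5.5, -11)


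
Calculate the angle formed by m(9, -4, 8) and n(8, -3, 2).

m·n = 9·8 + (-4)·(-3) + 8·2 = 72 + 12 + 16 = 100
|m| = √(9² + (-4)² + 8²) = √161 ≈ 12.69
|n| = √(8² + (-3)² + 2²) = √77 ≈ 8.775
cos θ = (m·n)/(|m||n|) = 100/(12.69·8.775) ≈ 0.8981
θ = arccos(0.8981) ≈ 26.09°

26.09°


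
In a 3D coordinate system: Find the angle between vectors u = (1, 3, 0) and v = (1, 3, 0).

u·v = 1·1 + 3·3 + 0·0 = 1 + 9 + 0 = 10
|u| = √(1² + 3² + 0²) = √10 ≈ 3.162
|v| = √(1² + 3² + 0²) = √10 ≈ 3.162
cos θ = (u·v)/(|u||v|) = 10/(3.162·3.162) ≈ 1
θ = arccos(1) ≈ 0°

0°


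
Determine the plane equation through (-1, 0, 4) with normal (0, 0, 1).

The plane through P with normal n = (a, b, c) satisfies n·(r - P) = 0,
i.e. ax + by + cz = a·x₀ + b·y₀ + c·z₀.
d = 0·(-1) + 0·0 + 1·4
  = 0 + 0 + 4
  = 4
Equation: z = 4

z = 4


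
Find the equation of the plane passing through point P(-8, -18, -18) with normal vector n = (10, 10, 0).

The plane through P with normal n = (a, b, c) satisfies n·(r - P) = 0,
i.e. ax + by + cz = a·x₀ + b·y₀ + c·z₀.
d = 10·(-8) + 10·(-18) + 0·(-18)
  = -80 - 180 + 0
  = -260
Equation: 10x + 10y = -260

10x + 10y = -260


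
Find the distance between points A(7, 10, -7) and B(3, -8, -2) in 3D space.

d = √[(x₂-x₁)² + (y₂-y₁)² + (z₂-z₁)²]
  = √[(-4)² + (-18)² + 5²]
  = √[16 + 324 + 25]
  = √365
  ≈ 19.1

19.1


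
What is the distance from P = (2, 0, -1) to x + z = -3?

distance = |a·x₀ + b·y₀ + c·z₀ - d| / √(a² + b² + c²)
  = |1·2 + 0·0 + 1·(-1) - (-3)| / √(1² + 0² + 1²)
  = |2 + 0 - 1 + 3| / √(1 + 0 + 1)
  = |4| / √2
  = 4 / 1.414
  ≈ 2.828

2.828


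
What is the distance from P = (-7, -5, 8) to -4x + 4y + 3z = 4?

distance = |a·x₀ + b·y₀ + c·z₀ - d| / √(a² + b² + c²)
  = |(-4)·(-7) + 4·(-5) + 3·8 - 4| / √((-4)² + 4² + 3²)
  = |28 - 20 + 24 - 4| / √(16 + 16 + 9)
  = |28| / √41
  = 28 / 6.403
  ≈ 4.373

4.373


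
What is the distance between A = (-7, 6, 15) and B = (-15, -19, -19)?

d = √[(x₂-x₁)² + (y₂-y₁)² + (z₂-z₁)²]
  = √[(-8)² + (-25)² + (-34)²]
  = √[64 + 625 + 1156]
  = √1845
  ≈ 42.95

42.95


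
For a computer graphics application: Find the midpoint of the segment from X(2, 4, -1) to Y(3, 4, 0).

M = ((x₁+x₂)/2, (y₁+y₂)/2, (z₁+z₂)/2)
  = ((2 + 3)/2, (4 + 4)/2, (-1 + 0)/2)
  = (5/2, 8/2, -1/2)
  = (2.5, 4, -0.5)

(2.5, 4, -0.5)


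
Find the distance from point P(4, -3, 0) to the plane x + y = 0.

distance = |a·x₀ + b·y₀ + c·z₀ - d| / √(a² + b² + c²)
  = |1·4 + 1·(-3) + 0·0 - 0| / √(1² + 1² + 0²)
  = |4 - 3 + 0 + 0| / √(1 + 1 + 0)
  = |1| / √2
  = 1 / 1.414
  ≈ 0.7071

0.7071


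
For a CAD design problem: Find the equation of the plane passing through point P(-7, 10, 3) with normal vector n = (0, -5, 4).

The plane through P with normal n = (a, b, c) satisfies n·(r - P) = 0,
i.e. ax + by + cz = a·x₀ + b·y₀ + c·z₀.
d = 0·(-7) + (-5)·10 + 4·3
  = 0 - 50 + 12
  = -38
Equation: -5y + 4z = -38

-5y + 4z = -38


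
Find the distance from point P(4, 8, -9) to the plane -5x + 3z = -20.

distance = |a·x₀ + b·y₀ + c·z₀ - d| / √(a² + b² + c²)
  = |(-5)·4 + 0·8 + 3·(-9) - (-20)| / √((-5)² + 0² + 3²)
  = |-20 + 0 - 27 + 20| / √(25 + 0 + 9)
  = |-27| / √34
  = 27 / 5.831
  ≈ 4.63

4.63


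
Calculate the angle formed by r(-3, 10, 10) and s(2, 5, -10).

r·s = (-3)·2 + 10·5 + 10·(-10) = -6 + 50 - 100 = -56
|r| = √((-3)² + 10² + 10²) = √209 ≈ 14.46
|s| = √(2² + 5² + (-10)²) = √129 ≈ 11.36
cos θ = (r·s)/(|r||s|) = -56/(14.46·11.36) ≈ -0.3411
θ = arccos(-0.3411) ≈ 109.9°

109.9°


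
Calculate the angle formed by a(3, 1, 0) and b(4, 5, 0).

a·b = 3·4 + 1·5 + 0·0 = 12 + 5 + 0 = 17
|a| = √(3² + 1² + 0²) = √10 ≈ 3.162
|b| = √(4² + 5² + 0²) = √41 ≈ 6.403
cos θ = (a·b)/(|a||b|) = 17/(3.162·6.403) ≈ 0.8396
θ = arccos(0.8396) ≈ 32.91°

32.91°


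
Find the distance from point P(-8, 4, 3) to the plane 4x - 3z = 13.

distance = |a·x₀ + b·y₀ + c·z₀ - d| / √(a² + b² + c²)
  = |4·(-8) + 0·4 + (-3)·3 - 13| / √(4² + 0² + (-3)²)
  = |-32 + 0 - 9 - 13| / √(16 + 0 + 9)
  = |-54| / √25
  = 54 / 5
  ≈ 10.8

10.8


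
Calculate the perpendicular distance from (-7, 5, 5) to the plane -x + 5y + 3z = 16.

distance = |a·x₀ + b·y₀ + c·z₀ - d| / √(a² + b² + c²)
  = |(-1)·(-7) + 5·5 + 3·5 - 16| / √((-1)² + 5² + 3²)
  = |7 + 25 + 15 - 16| / √(1 + 25 + 9)
  = |31| / √35
  = 31 / 5.916
  ≈ 5.24

5.24


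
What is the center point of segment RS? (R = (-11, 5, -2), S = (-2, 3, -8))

M = ((x₁+x₂)/2, (y₁+y₂)/2, (z₁+z₂)/2)
  = ((-11 - 2)/2, (5 + 3)/2, (-2 - 8)/2)
  = (-13/2, 8/2, -10/2)
  = (-6.5, 4, -5)

(-6.5, 4, -5)


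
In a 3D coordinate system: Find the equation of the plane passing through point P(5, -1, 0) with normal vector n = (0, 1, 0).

The plane through P with normal n = (a, b, c) satisfies n·(r - P) = 0,
i.e. ax + by + cz = a·x₀ + b·y₀ + c·z₀.
d = 0·5 + 1·(-1) + 0·0
  = 0 - 1 + 0
  = -1
Equation: y = -1

y = -1


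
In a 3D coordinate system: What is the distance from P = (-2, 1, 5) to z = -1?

distance = |a·x₀ + b·y₀ + c·z₀ - d| / √(a² + b² + c²)
  = |0·(-2) + 0·1 + 1·5 - (-1)| / √(0² + 0² + 1²)
  = |0 + 0 + 5 + 1| / √(0 + 0 + 1)
  = |6| / √1
  = 6 / 1
  ≈ 6

6


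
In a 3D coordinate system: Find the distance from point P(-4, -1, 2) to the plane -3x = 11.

distance = |a·x₀ + b·y₀ + c·z₀ - d| / √(a² + b² + c²)
  = |(-3)·(-4) + 0·(-1) + 0·2 - 11| / √((-3)² + 0² + 0²)
  = |12 + 0 + 0 - 11| / √(9 + 0 + 0)
  = |1| / √9
  = 1 / 3
  ≈ 0.3333

0.3333


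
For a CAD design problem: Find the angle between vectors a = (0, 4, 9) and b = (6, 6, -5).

a·b = 0·6 + 4·6 + 9·(-5) = 0 + 24 - 45 = -21
|a| = √(0² + 4² + 9²) = √97 ≈ 9.849
|b| = √(6² + 6² + (-5)²) = √97 ≈ 9.849
cos θ = (a·b)/(|a||b|) = -21/(9.849·9.849) ≈ -0.2165
θ = arccos(-0.2165) ≈ 102.5°

102.5°


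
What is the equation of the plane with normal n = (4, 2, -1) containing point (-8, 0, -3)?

The plane through P with normal n = (a, b, c) satisfies n·(r - P) = 0,
i.e. ax + by + cz = a·x₀ + b·y₀ + c·z₀.
d = 4·(-8) + 2·0 + (-1)·(-3)
  = -32 + 0 + 3
  = -29
Equation: 4x + 2y - z = -29

4x + 2y - z = -29


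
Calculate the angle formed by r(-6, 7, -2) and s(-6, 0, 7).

r·s = (-6)·(-6) + 7·0 + (-2)·7 = 36 + 0 - 14 = 22
|r| = √((-6)² + 7² + (-2)²) = √89 ≈ 9.434
|s| = √((-6)² + 0² + 7²) = √85 ≈ 9.22
cos θ = (r·s)/(|r||s|) = 22/(9.434·9.22) ≈ 0.2529
θ = arccos(0.2529) ≈ 75.35°

75.35°


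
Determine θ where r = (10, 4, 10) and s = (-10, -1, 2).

r·s = 10·(-10) + 4·(-1) + 10·2 = -100 - 4 + 20 = -84
|r| = √(10² + 4² + 10²) = √216 ≈ 14.7
|s| = √((-10)² + (-1)² + 2²) = √105 ≈ 10.25
cos θ = (r·s)/(|r||s|) = -84/(14.7·10.25) ≈ -0.5578
θ = arccos(-0.5578) ≈ 123.9°

123.9°


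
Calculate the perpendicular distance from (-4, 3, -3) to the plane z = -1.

distance = |a·x₀ + b·y₀ + c·z₀ - d| / √(a² + b² + c²)
  = |0·(-4) + 0·3 + 1·(-3) - (-1)| / √(0² + 0² + 1²)
  = |0 + 0 - 3 + 1| / √(0 + 0 + 1)
  = |-2| / √1
  = 2 / 1
  ≈ 2

2


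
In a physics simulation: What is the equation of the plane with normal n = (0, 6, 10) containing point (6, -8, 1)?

The plane through P with normal n = (a, b, c) satisfies n·(r - P) = 0,
i.e. ax + by + cz = a·x₀ + b·y₀ + c·z₀.
d = 0·6 + 6·(-8) + 10·1
  = 0 - 48 + 10
  = -38
Equation: 6y + 10z = -38

6y + 10z = -38


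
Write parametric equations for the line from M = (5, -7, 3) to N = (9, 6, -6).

Direction vector d = N - M = (9 - 5, 6 + 7, -6 - 3) = (4, 13, -9)
Parametric form r = M + t·d:
x = 5 + 4t, y = -7 + 13t, z = 3 - 9t

x = 5 + 4t, y = -7 + 13t, z = 3 - 9t


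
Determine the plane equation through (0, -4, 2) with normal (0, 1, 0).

The plane through P with normal n = (a, b, c) satisfies n·(r - P) = 0,
i.e. ax + by + cz = a·x₀ + b·y₀ + c·z₀.
d = 0·0 + 1·(-4) + 0·2
  = 0 - 4 + 0
  = -4
Equation: y = -4

y = -4


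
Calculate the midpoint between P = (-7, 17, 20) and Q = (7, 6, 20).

M = ((x₁+x₂)/2, (y₁+y₂)/2, (z₁+z₂)/2)
  = ((-7 + 7)/2, (17 + 6)/2, (20 + 20)/2)
  = (0/2, 23/2, 40/2)
  = (0, 11.5, 20)

(0, 11.5, 20)


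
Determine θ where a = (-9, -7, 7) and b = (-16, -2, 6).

a·b = (-9)·(-16) + (-7)·(-2) + 7·6 = 144 + 14 + 42 = 200
|a| = √((-9)² + (-7)² + 7²) = √179 ≈ 13.38
|b| = √((-16)² + (-2)² + 6²) = √296 ≈ 17.2
cos θ = (a·b)/(|a||b|) = 200/(13.38·17.2) ≈ 0.8689
θ = arccos(0.8689) ≈ 29.67°

29.67°


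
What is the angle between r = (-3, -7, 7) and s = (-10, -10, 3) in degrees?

r·s = (-3)·(-10) + (-7)·(-10) + 7·3 = 30 + 70 + 21 = 121
|r| = √((-3)² + (-7)² + 7²) = √107 ≈ 10.34
|s| = √((-10)² + (-10)² + 3²) = √209 ≈ 14.46
cos θ = (r·s)/(|r||s|) = 121/(10.34·14.46) ≈ 0.8091
θ = arccos(0.8091) ≈ 35.99°

35.99°


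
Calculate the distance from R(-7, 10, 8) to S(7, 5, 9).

d = √[(x₂-x₁)² + (y₂-y₁)² + (z₂-z₁)²]
  = √[14² + (-5)² + 1²]
  = √[196 + 25 + 1]
  = √222
  ≈ 14.9

14.9


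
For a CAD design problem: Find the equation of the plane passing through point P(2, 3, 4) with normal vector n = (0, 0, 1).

The plane through P with normal n = (a, b, c) satisfies n·(r - P) = 0,
i.e. ax + by + cz = a·x₀ + b·y₀ + c·z₀.
d = 0·2 + 0·3 + 1·4
  = 0 + 0 + 4
  = 4
Equation: z = 4

z = 4


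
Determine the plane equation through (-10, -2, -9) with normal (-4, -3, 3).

The plane through P with normal n = (a, b, c) satisfies n·(r - P) = 0,
i.e. ax + by + cz = a·x₀ + b·y₀ + c·z₀.
d = (-4)·(-10) + (-3)·(-2) + 3·(-9)
  = 40 + 6 - 27
  = 19
Equation: -4x - 3y + 3z = 19

-4x - 3y + 3z = 19


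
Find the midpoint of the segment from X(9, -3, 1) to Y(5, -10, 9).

M = ((x₁+x₂)/2, (y₁+y₂)/2, (z₁+z₂)/2)
  = ((9 + 5)/2, (-3 - 10)/2, (1 + 9)/2)
  = (14/2, -13/2, 10/2)
  = (7, -6.5, 5)

(7, -6.5, 5)


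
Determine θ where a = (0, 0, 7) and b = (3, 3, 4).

a·b = 0·3 + 0·3 + 7·4 = 0 + 0 + 28 = 28
|a| = √(0² + 0² + 7²) = √49 ≈ 7
|b| = √(3² + 3² + 4²) = √34 ≈ 5.831
cos θ = (a·b)/(|a||b|) = 28/(7·5.831) ≈ 0.686
θ = arccos(0.686) ≈ 46.69°

46.69°


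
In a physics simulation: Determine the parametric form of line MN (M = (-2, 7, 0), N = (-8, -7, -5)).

Direction vector d = N - M = (-8 + 2, -7 - 7, -5 + 0) = (-6, -14, -5)
Parametric form r = M + t·d:
x = -2 - 6t, y = 7 - 14t, z = 0 - 5t

x = -2 - 6t, y = 7 - 14t, z = 0 - 5t


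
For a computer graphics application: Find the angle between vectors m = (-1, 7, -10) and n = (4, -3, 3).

m·n = (-1)·4 + 7·(-3) + (-10)·3 = -4 - 21 - 30 = -55
|m| = √((-1)² + 7² + (-10)²) = √150 ≈ 12.25
|n| = √(4² + (-3)² + 3²) = √34 ≈ 5.831
cos θ = (m·n)/(|m||n|) = -55/(12.25·5.831) ≈ -0.7702
θ = arccos(-0.7702) ≈ 140.4°

140.4°


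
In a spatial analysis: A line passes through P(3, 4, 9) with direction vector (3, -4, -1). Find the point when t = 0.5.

P(t) = P + t·d
  = (3 + 3·0.5, 4 + (-4)·0.5, 9 + (-1)·0.5)
  = (3 + 1.5, 4 - 2, 9 - 0.5)
  = (4.5, 2, 8.5)

(4.5, 2, 8.5)


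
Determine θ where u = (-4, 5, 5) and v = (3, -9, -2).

u·v = (-4)·3 + 5·(-9) + 5·(-2) = -12 - 45 - 10 = -67
|u| = √((-4)² + 5² + 5²) = √66 ≈ 8.124
|v| = √(3² + (-9)² + (-2)²) = √94 ≈ 9.695
cos θ = (u·v)/(|u||v|) = -67/(8.124·9.695) ≈ -0.8506
θ = arccos(-0.8506) ≈ 148.3°

148.3°


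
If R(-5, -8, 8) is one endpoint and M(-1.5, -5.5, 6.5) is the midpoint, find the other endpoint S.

S = 2M - R
  = (2·(-1.5) - (-5), 2·(-5.5) - (-8), 2·6.5 - 8)
  = (-3 + 5, -11 + 8, 13 - 8)
  = (2, -3, 5)

(2, -3, 5)


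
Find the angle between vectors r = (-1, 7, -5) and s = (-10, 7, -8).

r·s = (-1)·(-10) + 7·7 + (-5)·(-8) = 10 + 49 + 40 = 99
|r| = √((-1)² + 7² + (-5)²) = √75 ≈ 8.66
|s| = √((-10)² + 7² + (-8)²) = √213 ≈ 14.59
cos θ = (r·s)/(|r||s|) = 99/(8.66·14.59) ≈ 0.7833
θ = arccos(0.7833) ≈ 38.44°

38.44°


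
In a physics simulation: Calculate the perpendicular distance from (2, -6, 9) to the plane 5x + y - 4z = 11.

distance = |a·x₀ + b·y₀ + c·z₀ - d| / √(a² + b² + c²)
  = |5·2 + 1·(-6) + (-4)·9 - 11| / √(5² + 1² + (-4)²)
  = |10 - 6 - 36 - 11| / √(25 + 1 + 16)
  = |-43| / √42
  = 43 / 6.481
  ≈ 6.635

6.635


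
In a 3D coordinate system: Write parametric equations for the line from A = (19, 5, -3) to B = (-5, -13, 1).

Direction vector d = B - A = (-5 - 19, -13 - 5, 1 + 3) = (-24, -18, 4)
Parametric form r = A + t·d:
x = 19 - 24t, y = 5 - 18t, z = -3 + 4t

x = 19 - 24t, y = 5 - 18t, z = -3 + 4t


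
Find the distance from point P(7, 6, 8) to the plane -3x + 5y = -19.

distance = |a·x₀ + b·y₀ + c·z₀ - d| / √(a² + b² + c²)
  = |(-3)·7 + 5·6 + 0·8 - (-19)| / √((-3)² + 5² + 0²)
  = |-21 + 30 + 0 + 19| / √(9 + 25 + 0)
  = |28| / √34
  = 28 / 5.831
  ≈ 4.802

4.802


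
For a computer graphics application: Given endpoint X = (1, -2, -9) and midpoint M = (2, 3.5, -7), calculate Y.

Y = 2M - X
  = (2·2 - 1, 2·3.5 - (-2), 2·(-7) - (-9))
  = (4 - 1, 7 + 2, -14 + 9)
  = (3, 9, -5)

(3, 9, -5)


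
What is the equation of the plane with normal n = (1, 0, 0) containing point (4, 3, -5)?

The plane through P with normal n = (a, b, c) satisfies n·(r - P) = 0,
i.e. ax + by + cz = a·x₀ + b·y₀ + c·z₀.
d = 1·4 + 0·3 + 0·(-5)
  = 4 + 0 + 0
  = 4
Equation: x = 4

x = 4


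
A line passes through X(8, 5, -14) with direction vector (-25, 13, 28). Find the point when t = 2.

P(t) = X + t·d
  = (8 + (-25)·2, 5 + 13·2, -14 + 28·2)
  = (8 - 50, 5 + 26, -14 + 56)
  = (-42, 31, 42)

(-42, 31, 42)


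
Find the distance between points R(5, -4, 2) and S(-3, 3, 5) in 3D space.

d = √[(x₂-x₁)² + (y₂-y₁)² + (z₂-z₁)²]
  = √[(-8)² + 7² + 3²]
  = √[64 + 49 + 9]
  = √122
  ≈ 11.05

11.05


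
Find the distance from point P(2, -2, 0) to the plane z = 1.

distance = |a·x₀ + b·y₀ + c·z₀ - d| / √(a² + b² + c²)
  = |0·2 + 0·(-2) + 1·0 - 1| / √(0² + 0² + 1²)
  = |0 + 0 + 0 - 1| / √(0 + 0 + 1)
  = |-1| / √1
  = 1 / 1
  ≈ 1

1


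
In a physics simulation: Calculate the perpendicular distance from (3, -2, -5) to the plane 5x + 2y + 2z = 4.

distance = |a·x₀ + b·y₀ + c·z₀ - d| / √(a² + b² + c²)
  = |5·3 + 2·(-2) + 2·(-5) - 4| / √(5² + 2² + 2²)
  = |15 - 4 - 10 - 4| / √(25 + 4 + 4)
  = |-3| / √33
  = 3 / 5.745
  ≈ 0.5222

0.5222


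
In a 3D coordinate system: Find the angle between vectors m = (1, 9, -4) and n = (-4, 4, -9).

m·n = 1·(-4) + 9·4 + (-4)·(-9) = -4 + 36 + 36 = 68
|m| = √(1² + 9² + (-4)²) = √98 ≈ 9.899
|n| = √((-4)² + 4² + (-9)²) = √113 ≈ 10.63
cos θ = (m·n)/(|m||n|) = 68/(9.899·10.63) ≈ 0.6462
θ = arccos(0.6462) ≈ 49.75°

49.75°


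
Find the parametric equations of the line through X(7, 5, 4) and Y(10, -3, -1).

Direction vector d = Y - X = (10 - 7, -3 - 5, -1 - 4) = (3, -8, -5)
Parametric form r = X + t·d:
x = 7 + 3t, y = 5 - 8t, z = 4 - 5t

x = 7 + 3t, y = 5 - 8t, z = 4 - 5t


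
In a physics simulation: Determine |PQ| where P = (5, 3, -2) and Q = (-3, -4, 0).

d = √[(x₂-x₁)² + (y₂-y₁)² + (z₂-z₁)²]
  = √[(-8)² + (-7)² + 2²]
  = √[64 + 49 + 4]
  = √117
  ≈ 10.82

10.82


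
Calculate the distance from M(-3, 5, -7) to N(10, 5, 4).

d = √[(x₂-x₁)² + (y₂-y₁)² + (z₂-z₁)²]
  = √[13² + 0² + 11²]
  = √[169 + 0 + 121]
  = √290
  ≈ 17.03

17.03


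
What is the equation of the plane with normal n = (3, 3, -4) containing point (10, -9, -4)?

The plane through P with normal n = (a, b, c) satisfies n·(r - P) = 0,
i.e. ax + by + cz = a·x₀ + b·y₀ + c·z₀.
d = 3·10 + 3·(-9) + (-4)·(-4)
  = 30 - 27 + 16
  = 19
Equation: 3x + 3y - 4z = 19

3x + 3y - 4z = 19


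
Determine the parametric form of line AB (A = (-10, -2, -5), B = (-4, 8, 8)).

Direction vector d = B - A = (-4 + 10, 8 + 2, 8 + 5) = (6, 10, 13)
Parametric form r = A + t·d:
x = -10 + 6t, y = -2 + 10t, z = -5 + 13t

x = -10 + 6t, y = -2 + 10t, z = -5 + 13t


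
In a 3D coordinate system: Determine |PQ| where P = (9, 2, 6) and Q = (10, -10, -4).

d = √[(x₂-x₁)² + (y₂-y₁)² + (z₂-z₁)²]
  = √[1² + (-12)² + (-10)²]
  = √[1 + 144 + 100]
  = √245
  ≈ 15.65

15.65


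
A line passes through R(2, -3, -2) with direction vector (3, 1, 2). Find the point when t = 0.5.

P(t) = R + t·d
  = (2 + 3·0.5, -3 + 1·0.5, -2 + 2·0.5)
  = (2 + 1.5, -3 + 0.5, -2 + 1)
  = (3.5, -2.5, -1)

(3.5, -2.5, -1)


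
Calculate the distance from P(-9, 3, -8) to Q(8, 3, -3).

d = √[(x₂-x₁)² + (y₂-y₁)² + (z₂-z₁)²]
  = √[17² + 0² + 5²]
  = √[289 + 0 + 25]
  = √314
  ≈ 17.72

17.72


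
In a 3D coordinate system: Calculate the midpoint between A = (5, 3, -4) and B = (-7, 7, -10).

M = ((x₁+x₂)/2, (y₁+y₂)/2, (z₁+z₂)/2)
  = ((5 - 7)/2, (3 + 7)/2, (-4 - 10)/2)
  = (-2/2, 10/2, -14/2)
  = (-1, 5, -7)

(-1, 5, -7)


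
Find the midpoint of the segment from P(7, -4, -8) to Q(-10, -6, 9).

M = ((x₁+x₂)/2, (y₁+y₂)/2, (z₁+z₂)/2)
  = ((7 - 10)/2, (-4 - 6)/2, (-8 + 9)/2)
  = (-3/2, -10/2, 1/2)
  = (-1.5, -5, 0.5)

(-1.5, -5, 0.5)


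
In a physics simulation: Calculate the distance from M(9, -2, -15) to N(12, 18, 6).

d = √[(x₂-x₁)² + (y₂-y₁)² + (z₂-z₁)²]
  = √[3² + 20² + 21²]
  = √[9 + 400 + 441]
  = √850
  ≈ 29.15

29.15


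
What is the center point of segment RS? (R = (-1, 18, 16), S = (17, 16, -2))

M = ((x₁+x₂)/2, (y₁+y₂)/2, (z₁+z₂)/2)
  = ((-1 + 17)/2, (18 + 16)/2, (16 - 2)/2)
  = (16/2, 34/2, 14/2)
  = (8, 17, 7)

(8, 17, 7)


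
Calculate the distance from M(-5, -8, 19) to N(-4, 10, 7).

d = √[(x₂-x₁)² + (y₂-y₁)² + (z₂-z₁)²]
  = √[1² + 18² + (-12)²]
  = √[1 + 324 + 144]
  = √469
  ≈ 21.66

21.66


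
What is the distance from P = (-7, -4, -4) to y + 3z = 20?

distance = |a·x₀ + b·y₀ + c·z₀ - d| / √(a² + b² + c²)
  = |0·(-7) + 1·(-4) + 3·(-4) - 20| / √(0² + 1² + 3²)
  = |0 - 4 - 12 - 20| / √(0 + 1 + 9)
  = |-36| / √10
  = 36 / 3.162
  ≈ 11.38

11.38


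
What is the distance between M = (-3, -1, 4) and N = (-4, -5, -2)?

d = √[(x₂-x₁)² + (y₂-y₁)² + (z₂-z₁)²]
  = √[(-1)² + (-4)² + (-6)²]
  = √[1 + 16 + 36]
  = √53
  ≈ 7.28

7.28


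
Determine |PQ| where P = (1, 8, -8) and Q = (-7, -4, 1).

d = √[(x₂-x₁)² + (y₂-y₁)² + (z₂-z₁)²]
  = √[(-8)² + (-12)² + 9²]
  = √[64 + 144 + 81]
  = √289
  ≈ 17

17


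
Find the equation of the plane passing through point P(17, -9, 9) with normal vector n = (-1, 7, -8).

The plane through P with normal n = (a, b, c) satisfies n·(r - P) = 0,
i.e. ax + by + cz = a·x₀ + b·y₀ + c·z₀.
d = (-1)·17 + 7·(-9) + (-8)·9
  = -17 - 63 - 72
  = -152
Equation: -x + 7y - 8z = -152

-x + 7y - 8z = -152


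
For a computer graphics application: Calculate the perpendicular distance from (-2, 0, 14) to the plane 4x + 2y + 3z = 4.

distance = |a·x₀ + b·y₀ + c·z₀ - d| / √(a² + b² + c²)
  = |4·(-2) + 2·0 + 3·14 - 4| / √(4² + 2² + 3²)
  = |-8 + 0 + 42 - 4| / √(16 + 4 + 9)
  = |30| / √29
  = 30 / 5.385
  ≈ 5.571

5.571


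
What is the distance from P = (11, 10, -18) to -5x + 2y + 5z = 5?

distance = |a·x₀ + b·y₀ + c·z₀ - d| / √(a² + b² + c²)
  = |(-5)·11 + 2·10 + 5·(-18) - 5| / √((-5)² + 2² + 5²)
  = |-55 + 20 - 90 - 5| / √(25 + 4 + 25)
  = |-130| / √54
  = 130 / 7.348
  ≈ 17.69

17.69


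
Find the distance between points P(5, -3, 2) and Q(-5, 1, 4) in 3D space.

d = √[(x₂-x₁)² + (y₂-y₁)² + (z₂-z₁)²]
  = √[(-10)² + 4² + 2²]
  = √[100 + 16 + 4]
  = √120
  ≈ 10.95

10.95


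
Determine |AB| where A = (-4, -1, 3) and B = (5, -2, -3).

d = √[(x₂-x₁)² + (y₂-y₁)² + (z₂-z₁)²]
  = √[9² + (-1)² + (-6)²]
  = √[81 + 1 + 36]
  = √118
  ≈ 10.86

10.86


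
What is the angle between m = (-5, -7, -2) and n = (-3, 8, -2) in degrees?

m·n = (-5)·(-3) + (-7)·8 + (-2)·(-2) = 15 - 56 + 4 = -37
|m| = √((-5)² + (-7)² + (-2)²) = √78 ≈ 8.832
|n| = √((-3)² + 8² + (-2)²) = √77 ≈ 8.775
cos θ = (m·n)/(|m||n|) = -37/(8.832·8.775) ≈ -0.4774
θ = arccos(-0.4774) ≈ 118.5°

118.5°


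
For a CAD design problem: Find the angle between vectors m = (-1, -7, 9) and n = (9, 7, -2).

m·n = (-1)·9 + (-7)·7 + 9·(-2) = -9 - 49 - 18 = -76
|m| = √((-1)² + (-7)² + 9²) = √131 ≈ 11.45
|n| = √(9² + 7² + (-2)²) = √134 ≈ 11.58
cos θ = (m·n)/(|m||n|) = -76/(11.45·11.58) ≈ -0.5736
θ = arccos(-0.5736) ≈ 125°

125°


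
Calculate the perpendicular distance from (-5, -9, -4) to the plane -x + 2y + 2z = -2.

distance = |a·x₀ + b·y₀ + c·z₀ - d| / √(a² + b² + c²)
  = |(-1)·(-5) + 2·(-9) + 2·(-4) - (-2)| / √((-1)² + 2² + 2²)
  = |5 - 18 - 8 + 2| / √(1 + 4 + 4)
  = |-19| / √9
  = 19 / 3
  ≈ 6.333

6.333


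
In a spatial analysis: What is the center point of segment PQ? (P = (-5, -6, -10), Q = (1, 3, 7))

M = ((x₁+x₂)/2, (y₁+y₂)/2, (z₁+z₂)/2)
  = ((-5 + 1)/2, (-6 + 3)/2, (-10 + 7)/2)
  = (-4/2, -3/2, -3/2)
  = (-2, -1.5, -1.5)

(-2, -1.5, -1.5)


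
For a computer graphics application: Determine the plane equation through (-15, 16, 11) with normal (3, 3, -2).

The plane through P with normal n = (a, b, c) satisfies n·(r - P) = 0,
i.e. ax + by + cz = a·x₀ + b·y₀ + c·z₀.
d = 3·(-15) + 3·16 + (-2)·11
  = -45 + 48 - 22
  = -19
Equation: 3x + 3y - 2z = -19

3x + 3y - 2z = -19


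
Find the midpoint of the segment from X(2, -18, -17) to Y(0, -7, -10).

M = ((x₁+x₂)/2, (y₁+y₂)/2, (z₁+z₂)/2)
  = ((2 + 0)/2, (-18 - 7)/2, (-17 - 10)/2)
  = (2/2, -25/2, -27/2)
  = (1, -12.5, -13.5)

(1, -12.5, -13.5)


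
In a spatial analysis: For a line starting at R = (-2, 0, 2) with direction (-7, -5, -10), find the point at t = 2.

P(t) = R + t·d
  = (-2 + (-7)·2, 0 + (-5)·2, 2 + (-10)·2)
  = (-2 - 14, 0 - 10, 2 - 20)
  = (-16, -10, -18)

(-16, -10, -18)


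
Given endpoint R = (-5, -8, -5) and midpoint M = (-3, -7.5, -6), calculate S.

S = 2M - R
  = (2·(-3) - (-5), 2·(-7.5) - (-8), 2·(-6) - (-5))
  = (-6 + 5, -15 + 8, -12 + 5)
  = (-1, -7, -7)

(-1, -7, -7)


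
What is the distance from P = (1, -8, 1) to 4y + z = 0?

distance = |a·x₀ + b·y₀ + c·z₀ - d| / √(a² + b² + c²)
  = |0·1 + 4·(-8) + 1·1 - 0| / √(0² + 4² + 1²)
  = |0 - 32 + 1 + 0| / √(0 + 16 + 1)
  = |-31| / √17
  = 31 / 4.123
  ≈ 7.519

7.519


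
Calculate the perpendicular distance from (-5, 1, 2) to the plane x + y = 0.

distance = |a·x₀ + b·y₀ + c·z₀ - d| / √(a² + b² + c²)
  = |1·(-5) + 1·1 + 0·2 - 0| / √(1² + 1² + 0²)
  = |-5 + 1 + 0 + 0| / √(1 + 1 + 0)
  = |-4| / √2
  = 4 / 1.414
  ≈ 2.828

2.828


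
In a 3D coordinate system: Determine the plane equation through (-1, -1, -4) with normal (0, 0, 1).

The plane through P with normal n = (a, b, c) satisfies n·(r - P) = 0,
i.e. ax + by + cz = a·x₀ + b·y₀ + c·z₀.
d = 0·(-1) + 0·(-1) + 1·(-4)
  = 0 + 0 - 4
  = -4
Equation: z = -4

z = -4


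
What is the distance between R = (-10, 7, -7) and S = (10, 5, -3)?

d = √[(x₂-x₁)² + (y₂-y₁)² + (z₂-z₁)²]
  = √[20² + (-2)² + 4²]
  = √[400 + 4 + 16]
  = √420
  ≈ 20.49

20.49


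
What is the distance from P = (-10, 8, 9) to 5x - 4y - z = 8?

distance = |a·x₀ + b·y₀ + c·z₀ - d| / √(a² + b² + c²)
  = |5·(-10) + (-4)·8 + (-1)·9 - 8| / √(5² + (-4)² + (-1)²)
  = |-50 - 32 - 9 - 8| / √(25 + 16 + 1)
  = |-99| / √42
  = 99 / 6.481
  ≈ 15.28

15.28


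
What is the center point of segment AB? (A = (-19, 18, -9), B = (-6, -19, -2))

M = ((x₁+x₂)/2, (y₁+y₂)/2, (z₁+z₂)/2)
  = ((-19 - 6)/2, (18 - 19)/2, (-9 - 2)/2)
  = (-25/2, -1/2, -11/2)
  = (-12.5, -0.5, -5.5)

(-12.5, -0.5, -5.5)


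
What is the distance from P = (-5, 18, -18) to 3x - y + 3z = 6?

distance = |a·x₀ + b·y₀ + c·z₀ - d| / √(a² + b² + c²)
  = |3·(-5) + (-1)·18 + 3·(-18) - 6| / √(3² + (-1)² + 3²)
  = |-15 - 18 - 54 - 6| / √(9 + 1 + 9)
  = |-93| / √19
  = 93 / 4.359
  ≈ 21.34

21.34


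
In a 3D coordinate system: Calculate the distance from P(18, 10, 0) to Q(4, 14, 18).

d = √[(x₂-x₁)² + (y₂-y₁)² + (z₂-z₁)²]
  = √[(-14)² + 4² + 18²]
  = √[196 + 16 + 324]
  = √536
  ≈ 23.15

23.15


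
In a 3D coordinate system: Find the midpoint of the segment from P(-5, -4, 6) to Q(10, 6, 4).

M = ((x₁+x₂)/2, (y₁+y₂)/2, (z₁+z₂)/2)
  = ((-5 + 10)/2, (-4 + 6)/2, (6 + 4)/2)
  = (5/2, 2/2, 10/2)
  = (2.5, 1, 5)

(2.5, 1, 5)


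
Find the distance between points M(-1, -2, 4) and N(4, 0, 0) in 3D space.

d = √[(x₂-x₁)² + (y₂-y₁)² + (z₂-z₁)²]
  = √[5² + 2² + (-4)²]
  = √[25 + 4 + 16]
  = √45
  ≈ 6.708

6.708


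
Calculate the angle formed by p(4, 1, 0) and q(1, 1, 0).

p·q = 4·1 + 1·1 + 0·0 = 4 + 1 + 0 = 5
|p| = √(4² + 1² + 0²) = √17 ≈ 4.123
|q| = √(1² + 1² + 0²) = √2 ≈ 1.414
cos θ = (p·q)/(|p||q|) = 5/(4.123·1.414) ≈ 0.8575
θ = arccos(0.8575) ≈ 30.96°

30.96°


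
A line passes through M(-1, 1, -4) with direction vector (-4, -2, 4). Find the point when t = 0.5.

P(t) = M + t·d
  = (-1 + (-4)·0.5, 1 + (-2)·0.5, -4 + 4·0.5)
  = (-1 - 2, 1 - 1, -4 + 2)
  = (-3, 0, -2)

(-3, 0, -2)


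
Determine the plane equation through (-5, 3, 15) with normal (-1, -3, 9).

The plane through P with normal n = (a, b, c) satisfies n·(r - P) = 0,
i.e. ax + by + cz = a·x₀ + b·y₀ + c·z₀.
d = (-1)·(-5) + (-3)·3 + 9·15
  = 5 - 9 + 135
  = 131
Equation: -x - 3y + 9z = 131

-x - 3y + 9z = 131


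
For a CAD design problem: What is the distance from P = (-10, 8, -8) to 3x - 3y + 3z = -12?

distance = |a·x₀ + b·y₀ + c·z₀ - d| / √(a² + b² + c²)
  = |3·(-10) + (-3)·8 + 3·(-8) - (-12)| / √(3² + (-3)² + 3²)
  = |-30 - 24 - 24 + 12| / √(9 + 9 + 9)
  = |-66| / √27
  = 66 / 5.196
  ≈ 12.7

12.7


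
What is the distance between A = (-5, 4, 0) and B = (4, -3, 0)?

d = √[(x₂-x₁)² + (y₂-y₁)² + (z₂-z₁)²]
  = √[9² + (-7)² + 0²]
  = √[81 + 49 + 0]
  = √130
  ≈ 11.4

11.4


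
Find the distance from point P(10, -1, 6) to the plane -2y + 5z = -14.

distance = |a·x₀ + b·y₀ + c·z₀ - d| / √(a² + b² + c²)
  = |0·10 + (-2)·(-1) + 5·6 - (-14)| / √(0² + (-2)² + 5²)
  = |0 + 2 + 30 + 14| / √(0 + 4 + 25)
  = |46| / √29
  = 46 / 5.385
  ≈ 8.542

8.542


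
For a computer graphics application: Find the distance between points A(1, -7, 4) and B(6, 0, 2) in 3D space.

d = √[(x₂-x₁)² + (y₂-y₁)² + (z₂-z₁)²]
  = √[5² + 7² + (-2)²]
  = √[25 + 49 + 4]
  = √78
  ≈ 8.832

8.832


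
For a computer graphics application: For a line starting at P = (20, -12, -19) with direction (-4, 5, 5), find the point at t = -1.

P(t) = P + t·d
  = (20 + (-4)·(-1), -12 + 5·(-1), -19 + 5·(-1))
  = (20 + 4, -12 - 5, -19 - 5)
  = (24, -17, -24)

(24, -17, -24)


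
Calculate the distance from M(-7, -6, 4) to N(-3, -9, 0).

d = √[(x₂-x₁)² + (y₂-y₁)² + (z₂-z₁)²]
  = √[4² + (-3)² + (-4)²]
  = √[16 + 9 + 16]
  = √41
  ≈ 6.403

6.403


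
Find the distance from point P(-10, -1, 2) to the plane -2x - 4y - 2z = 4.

distance = |a·x₀ + b·y₀ + c·z₀ - d| / √(a² + b² + c²)
  = |(-2)·(-10) + (-4)·(-1) + (-2)·2 - 4| / √((-2)² + (-4)² + (-2)²)
  = |20 + 4 - 4 - 4| / √(4 + 16 + 4)
  = |16| / √24
  = 16 / 4.899
  ≈ 3.266

3.266


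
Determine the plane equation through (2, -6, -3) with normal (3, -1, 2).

The plane through P with normal n = (a, b, c) satisfies n·(r - P) = 0,
i.e. ax + by + cz = a·x₀ + b·y₀ + c·z₀.
d = 3·2 + (-1)·(-6) + 2·(-3)
  = 6 + 6 - 6
  = 6
Equation: 3x - y + 2z = 6

3x - y + 2z = 6


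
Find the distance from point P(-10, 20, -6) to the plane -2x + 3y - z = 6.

distance = |a·x₀ + b·y₀ + c·z₀ - d| / √(a² + b² + c²)
  = |(-2)·(-10) + 3·20 + (-1)·(-6) - 6| / √((-2)² + 3² + (-1)²)
  = |20 + 60 + 6 - 6| / √(4 + 9 + 1)
  = |80| / √14
  = 80 / 3.742
  ≈ 21.38

21.38


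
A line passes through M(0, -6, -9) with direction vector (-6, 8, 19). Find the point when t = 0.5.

P(t) = M + t·d
  = (0 + (-6)·0.5, -6 + 8·0.5, -9 + 19·0.5)
  = (0 - 3, -6 + 4, -9 + 9.5)
  = (-3, -2, 0.5)

(-3, -2, 0.5)


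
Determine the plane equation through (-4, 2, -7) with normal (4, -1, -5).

The plane through P with normal n = (a, b, c) satisfies n·(r - P) = 0,
i.e. ax + by + cz = a·x₀ + b·y₀ + c·z₀.
d = 4·(-4) + (-1)·2 + (-5)·(-7)
  = -16 - 2 + 35
  = 17
Equation: 4x - y - 5z = 17

4x - y - 5z = 17


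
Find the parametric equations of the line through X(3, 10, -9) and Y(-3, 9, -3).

Direction vector d = Y - X = (-3 - 3, 9 - 10, -3 + 9) = (-6, -1, 6)
Parametric form r = X + t·d:
x = 3 - 6t, y = 10 - t, z = -9 + 6t

x = 3 - 6t, y = 10 - t, z = -9 + 6t


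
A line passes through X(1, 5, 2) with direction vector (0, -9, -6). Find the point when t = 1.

P(t) = X + t·d
  = (1 + 0·1, 5 + (-9)·1, 2 + (-6)·1)
  = (1 + 0, 5 - 9, 2 - 6)
  = (1, -4, -4)

(1, -4, -4)


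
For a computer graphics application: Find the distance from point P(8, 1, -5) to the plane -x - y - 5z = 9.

distance = |a·x₀ + b·y₀ + c·z₀ - d| / √(a² + b² + c²)
  = |(-1)·8 + (-1)·1 + (-5)·(-5) - 9| / √((-1)² + (-1)² + (-5)²)
  = |-8 - 1 + 25 - 9| / √(1 + 1 + 25)
  = |7| / √27
  = 7 / 5.196
  ≈ 1.347

1.347


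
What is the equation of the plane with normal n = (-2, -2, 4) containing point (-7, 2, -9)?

The plane through P with normal n = (a, b, c) satisfies n·(r - P) = 0,
i.e. ax + by + cz = a·x₀ + b·y₀ + c·z₀.
d = (-2)·(-7) + (-2)·2 + 4·(-9)
  = 14 - 4 - 36
  = -26
Equation: -2x - 2y + 4z = -26

-2x - 2y + 4z = -26


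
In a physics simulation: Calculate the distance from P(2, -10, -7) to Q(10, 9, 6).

d = √[(x₂-x₁)² + (y₂-y₁)² + (z₂-z₁)²]
  = √[8² + 19² + 13²]
  = √[64 + 361 + 169]
  = √594
  ≈ 24.37

24.37


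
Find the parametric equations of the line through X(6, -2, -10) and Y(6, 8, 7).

Direction vector d = Y - X = (6 - 6, 8 + 2, 7 + 10) = (0, 10, 17)
Parametric form r = X + t·d:
x = 6, y = -2 + 10t, z = -10 + 17t

x = 6, y = -2 + 10t, z = -10 + 17t


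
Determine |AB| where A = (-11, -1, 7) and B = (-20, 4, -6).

d = √[(x₂-x₁)² + (y₂-y₁)² + (z₂-z₁)²]
  = √[(-9)² + 5² + (-13)²]
  = √[81 + 25 + 169]
  = √275
  ≈ 16.58

16.58


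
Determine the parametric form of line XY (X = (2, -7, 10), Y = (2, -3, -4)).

Direction vector d = Y - X = (2 - 2, -3 + 7, -4 - 10) = (0, 4, -14)
Parametric form r = X + t·d:
x = 2, y = -7 + 4t, z = 10 - 14t

x = 2, y = -7 + 4t, z = 10 - 14t


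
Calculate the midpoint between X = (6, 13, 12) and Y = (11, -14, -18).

M = ((x₁+x₂)/2, (y₁+y₂)/2, (z₁+z₂)/2)
  = ((6 + 11)/2, (13 - 14)/2, (12 - 18)/2)
  = (17/2, -1/2, -6/2)
  = (8.5, -0.5, -3)

(8.5, -0.5, -3)


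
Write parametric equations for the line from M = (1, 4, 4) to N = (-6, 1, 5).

Direction vector d = N - M = (-6 - 1, 1 - 4, 5 - 4) = (-7, -3, 1)
Parametric form r = M + t·d:
x = 1 - 7t, y = 4 - 3t, z = 4 + t

x = 1 - 7t, y = 4 - 3t, z = 4 + t


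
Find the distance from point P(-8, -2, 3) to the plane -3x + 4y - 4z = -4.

distance = |a·x₀ + b·y₀ + c·z₀ - d| / √(a² + b² + c²)
  = |(-3)·(-8) + 4·(-2) + (-4)·3 - (-4)| / √((-3)² + 4² + (-4)²)
  = |24 - 8 - 12 + 4| / √(9 + 16 + 16)
  = |8| / √41
  = 8 / 6.403
  ≈ 1.249

1.249


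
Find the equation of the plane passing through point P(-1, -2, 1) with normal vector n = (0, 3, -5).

The plane through P with normal n = (a, b, c) satisfies n·(r - P) = 0,
i.e. ax + by + cz = a·x₀ + b·y₀ + c·z₀.
d = 0·(-1) + 3·(-2) + (-5)·1
  = 0 - 6 - 5
  = -11
Equation: 3y - 5z = -11

3y - 5z = -11


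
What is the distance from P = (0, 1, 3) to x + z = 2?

distance = |a·x₀ + b·y₀ + c·z₀ - d| / √(a² + b² + c²)
  = |1·0 + 0·1 + 1·3 - 2| / √(1² + 0² + 1²)
  = |0 + 0 + 3 - 2| / √(1 + 0 + 1)
  = |1| / √2
  = 1 / 1.414
  ≈ 0.7071

0.7071


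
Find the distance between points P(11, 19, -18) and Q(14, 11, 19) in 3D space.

d = √[(x₂-x₁)² + (y₂-y₁)² + (z₂-z₁)²]
  = √[3² + (-8)² + 37²]
  = √[9 + 64 + 1369]
  = √1442
  ≈ 37.97

37.97


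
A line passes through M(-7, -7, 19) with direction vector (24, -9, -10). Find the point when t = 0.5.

P(t) = M + t·d
  = (-7 + 24·0.5, -7 + (-9)·0.5, 19 + (-10)·0.5)
  = (-7 + 12, -7 - 4.5, 19 - 5)
  = (5, -11.5, 14)

(5, -11.5, 14)


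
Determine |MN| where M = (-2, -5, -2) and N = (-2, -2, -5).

d = √[(x₂-x₁)² + (y₂-y₁)² + (z₂-z₁)²]
  = √[0² + 3² + (-3)²]
  = √[0 + 9 + 9]
  = √18
  ≈ 4.243

4.243


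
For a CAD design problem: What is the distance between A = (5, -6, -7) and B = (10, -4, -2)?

d = √[(x₂-x₁)² + (y₂-y₁)² + (z₂-z₁)²]
  = √[5² + 2² + 5²]
  = √[25 + 4 + 25]
  = √54
  ≈ 7.348

7.348


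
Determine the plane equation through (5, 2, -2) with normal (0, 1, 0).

The plane through P with normal n = (a, b, c) satisfies n·(r - P) = 0,
i.e. ax + by + cz = a·x₀ + b·y₀ + c·z₀.
d = 0·5 + 1·2 + 0·(-2)
  = 0 + 2 + 0
  = 2
Equation: y = 2

y = 2


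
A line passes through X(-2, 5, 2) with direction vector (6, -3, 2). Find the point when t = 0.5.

P(t) = X + t·d
  = (-2 + 6·0.5, 5 + (-3)·0.5, 2 + 2·0.5)
  = (-2 + 3, 5 - 1.5, 2 + 1)
  = (1, 3.5, 3)

(1, 3.5, 3)


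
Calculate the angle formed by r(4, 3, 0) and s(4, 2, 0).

r·s = 4·4 + 3·2 + 0·0 = 16 + 6 + 0 = 22
|r| = √(4² + 3² + 0²) = √25 ≈ 5
|s| = √(4² + 2² + 0²) = √20 ≈ 4.472
cos θ = (r·s)/(|r||s|) = 22/(5·4.472) ≈ 0.9839
θ = arccos(0.9839) ≈ 10.3°

10.3°


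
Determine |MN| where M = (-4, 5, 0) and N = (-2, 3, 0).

d = √[(x₂-x₁)² + (y₂-y₁)² + (z₂-z₁)²]
  = √[2² + (-2)² + 0²]
  = √[4 + 4 + 0]
  = √8
  ≈ 2.828

2.828


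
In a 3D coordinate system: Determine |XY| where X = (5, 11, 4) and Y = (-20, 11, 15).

d = √[(x₂-x₁)² + (y₂-y₁)² + (z₂-z₁)²]
  = √[(-25)² + 0² + 11²]
  = √[625 + 0 + 121]
  = √746
  ≈ 27.31

27.31


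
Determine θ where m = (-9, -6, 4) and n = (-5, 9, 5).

m·n = (-9)·(-5) + (-6)·9 + 4·5 = 45 - 54 + 20 = 11
|m| = √((-9)² + (-6)² + 4²) = √133 ≈ 11.53
|n| = √((-5)² + 9² + 5²) = √131 ≈ 11.45
cos θ = (m·n)/(|m||n|) = 11/(11.53·11.45) ≈ 0.08334
θ = arccos(0.08334) ≈ 85.22°

85.22°


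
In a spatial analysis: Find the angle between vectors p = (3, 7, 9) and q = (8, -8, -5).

p·q = 3·8 + 7·(-8) + 9·(-5) = 24 - 56 - 45 = -77
|p| = √(3² + 7² + 9²) = √139 ≈ 11.79
|q| = √(8² + (-8)² + (-5)²) = √153 ≈ 12.37
cos θ = (p·q)/(|p||q|) = -77/(11.79·12.37) ≈ -0.528
θ = arccos(-0.528) ≈ 121.9°

121.9°


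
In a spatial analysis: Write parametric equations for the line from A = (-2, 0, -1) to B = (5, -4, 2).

Direction vector d = B - A = (5 + 2, -4 + 0, 2 + 1) = (7, -4, 3)
Parametric form r = A + t·d:
x = -2 + 7t, y = 0 - 4t, z = -1 + 3t

x = -2 + 7t, y = 0 - 4t, z = -1 + 3t


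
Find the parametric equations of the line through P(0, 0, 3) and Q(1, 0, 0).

Direction vector d = Q - P = (1 + 0, 0 + 0, 0 - 3) = (1, 0, -3)
Parametric form r = P + t·d:
x = 0 + t, y = 0, z = 3 - 3t

x = 0 + t, y = 0, z = 3 - 3t


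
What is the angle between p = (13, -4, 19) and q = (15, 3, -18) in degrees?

p·q = 13·15 + (-4)·3 + 19·(-18) = 195 - 12 - 342 = -159
|p| = √(13² + (-4)² + 19²) = √546 ≈ 23.37
|q| = √(15² + 3² + (-18)²) = √558 ≈ 23.62
cos θ = (p·q)/(|p||q|) = -159/(23.37·23.62) ≈ -0.2881
θ = arccos(-0.2881) ≈ 106.7°

106.7°


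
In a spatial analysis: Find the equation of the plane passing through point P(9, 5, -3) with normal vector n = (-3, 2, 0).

The plane through P with normal n = (a, b, c) satisfies n·(r - P) = 0,
i.e. ax + by + cz = a·x₀ + b·y₀ + c·z₀.
d = (-3)·9 + 2·5 + 0·(-3)
  = -27 + 10 + 0
  = -17
Equation: -3x + 2y = -17

-3x + 2y = -17


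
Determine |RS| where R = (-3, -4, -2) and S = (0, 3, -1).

d = √[(x₂-x₁)² + (y₂-y₁)² + (z₂-z₁)²]
  = √[3² + 7² + 1²]
  = √[9 + 49 + 1]
  = √59
  ≈ 7.681

7.681
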